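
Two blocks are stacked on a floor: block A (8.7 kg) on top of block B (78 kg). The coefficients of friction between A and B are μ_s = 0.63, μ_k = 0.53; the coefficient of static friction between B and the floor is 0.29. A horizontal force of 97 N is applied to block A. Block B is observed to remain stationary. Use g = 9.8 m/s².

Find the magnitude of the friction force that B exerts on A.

f ≈ 45.2 N

Normal force at the A–B interface: N₁ = m_A g = 85.26 N.
Maximum static friction on A from B: μ_s N₁ = 0.63×85.26 = 53.71 N.
Since P = 97 N > 53.71 N, A slides on B; the A–B friction is kinetic: f₁ = μ_k N₁ = 0.53×85.26 = 45.2 N.
B experiences an equal 45.2 N forward from A (third law). B is in equilibrium, so the floor supplies f₂ = 45.2 N of static friction (limit μ_s(m_A+m_B)g = 246.4 N, not exceeded).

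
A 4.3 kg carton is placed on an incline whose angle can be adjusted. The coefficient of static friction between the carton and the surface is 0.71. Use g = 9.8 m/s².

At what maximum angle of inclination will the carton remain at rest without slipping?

θ_max ≈ 35.4°

At the slip threshold, m g sin θ = μ_s · m g cos θ, so tan θ = μ_s.
θ_max = arctan(0.71) = 35.4°.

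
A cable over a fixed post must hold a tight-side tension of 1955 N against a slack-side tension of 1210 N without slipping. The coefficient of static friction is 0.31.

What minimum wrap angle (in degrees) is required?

β_min ≈ 88.7°

T₂/T₁ = e^{μβ} → β = ln(T₂/T₁)/μ.
β = ln(1955/1210)/0.31 = 0.4798/0.31 = 1.548 rad.
In degrees: β = 1.548 × 180/π = 88.7°.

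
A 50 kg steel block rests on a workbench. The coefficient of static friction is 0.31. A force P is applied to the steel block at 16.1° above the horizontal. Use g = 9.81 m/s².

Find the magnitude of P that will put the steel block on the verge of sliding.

N = m g − P sin α (the pull lifts the steel block).
At impending slip, P cos α = μ_s N = μ_s (m g − P sin α).
Solving: P (cos α + μ_s sin α) = μ_s m g → P = 0.31×490/(cos 16.1° + 0.31 sin 16.1°) = 152/1.047 = 145 N.

P ≈ 145 N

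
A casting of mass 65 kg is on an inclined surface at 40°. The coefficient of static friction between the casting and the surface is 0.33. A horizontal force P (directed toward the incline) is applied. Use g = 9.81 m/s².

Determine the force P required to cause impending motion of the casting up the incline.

P ≈ 1030 N

At impending motion up the slope, friction acts down-slope at its limit: f = μ_s N.
Perpendicular to the incline: N = m g cos θ + P sin θ.
Along the incline: P cos θ = m g sin θ + μ_s N = m g sin θ + μ_s (m g cos θ + P sin θ).
Solving, P (cos θ − μ_s sin θ) = m g (sin θ + μ_s cos θ), so P = 65×9.81×(sin 40° + 0.33 cos 40°)/(cos 40° − 0.33 sin 40°) = 638×0.8956/0.5539 = 1030 N.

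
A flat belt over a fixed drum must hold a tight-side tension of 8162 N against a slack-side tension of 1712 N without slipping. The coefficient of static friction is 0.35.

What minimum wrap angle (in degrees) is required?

β_min ≈ 256°

T₂/T₁ = e^{μβ} → β = ln(T₂/T₁)/μ.
β = ln(8162/1712)/0.35 = 1.562/0.35 = 4.462 rad.
In degrees: β = 4.462 × 180/π = 256°.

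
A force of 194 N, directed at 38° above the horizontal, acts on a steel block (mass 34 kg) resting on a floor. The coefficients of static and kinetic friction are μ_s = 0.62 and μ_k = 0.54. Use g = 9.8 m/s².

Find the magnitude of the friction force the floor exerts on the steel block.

N = m g − P sin α = 333.2 − 194×sin 38° = 213.8 N.
For equilibrium, f = P cos α = 194×cos 38° = 152.9 N.
μ_s N = 0.62 × 213.8 = 132.5 N.
The required friction exceeds μ_s N, so the steel block moves and f = μ_k N = 115 N.

f ≈ 115 N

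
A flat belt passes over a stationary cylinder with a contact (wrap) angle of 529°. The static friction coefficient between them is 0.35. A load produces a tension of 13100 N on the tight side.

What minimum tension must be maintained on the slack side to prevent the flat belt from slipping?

T_min ≈ 517 N

Capstan equation at impending slip: T_tight/T_slack = e^{μβ}.
β = 529° = 9.233 rad; e^{μβ} = e^{0.35×9.233} = 25.32.
T_slack = T_tight / e^{μβ} = 13100 / 25.32 = 517 N.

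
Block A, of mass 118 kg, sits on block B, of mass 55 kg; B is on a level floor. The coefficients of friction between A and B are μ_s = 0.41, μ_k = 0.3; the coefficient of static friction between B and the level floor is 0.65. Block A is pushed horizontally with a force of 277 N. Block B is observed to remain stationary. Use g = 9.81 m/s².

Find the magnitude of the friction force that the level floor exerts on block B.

Between the blocks, N₁ = m_A g = 1158 N.
So the A–B interface can sustain at most μ_s N₁ = 474.6 N of static friction.
P = 277 N is within that limit, so A and B move together (both at rest); the A–B friction is simply f₁ = P = 277 N.
By Newton's third law B feels 277 N forward from A. With B stationary, the floor's static friction on B balances it: f₂ = 277 N (well within μ_s(m_A+m_B)g = 1103 N).

f ≈ 277 N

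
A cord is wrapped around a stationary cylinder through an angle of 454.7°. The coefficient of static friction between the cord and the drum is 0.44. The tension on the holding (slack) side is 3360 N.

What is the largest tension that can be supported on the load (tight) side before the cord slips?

At impending slip the capstan equation gives T₂/T₁ = e^{μβ} with β in radians.
β = 454.7° × π/180 = 7.936 rad.
e^{μβ} = e^{0.44×7.936} = 32.85.
T₂ = T₁ · e^{μβ} = 3360 × 32.85 = 110000 N.

T_max ≈ 110000 N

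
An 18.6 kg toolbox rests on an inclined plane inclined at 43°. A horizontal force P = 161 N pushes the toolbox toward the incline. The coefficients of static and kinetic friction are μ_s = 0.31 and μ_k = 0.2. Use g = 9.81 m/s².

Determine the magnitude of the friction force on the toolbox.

Resolve perpendicular to the incline: N = m g cos θ + P sin θ = 18.6×9.81×cos 43° + 161×sin 43° = 243.2 N.
Parallel to the incline: P cos θ − m g sin θ = 117.7 − 124.4 = -6.694 N; the friction needed to balance this is 6.694 N acting up the slope.
Maximum static friction: μ_s N = 0.31 × 243.2 = 75.41 N.
|f_req| = 6.694 ≤ 75.41 N → the toolbox is in equilibrium; friction equals the required value.

f ≈ 6.69 N (up the incline)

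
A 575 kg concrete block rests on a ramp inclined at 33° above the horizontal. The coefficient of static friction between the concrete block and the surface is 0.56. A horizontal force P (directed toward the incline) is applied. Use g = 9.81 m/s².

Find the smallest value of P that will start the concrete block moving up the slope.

At impending motion up the slope, friction acts down-slope at its limit: f = μ_s N.
Perpendicular to the incline: N = m g cos θ + P sin θ.
Along the incline: P cos θ = m g sin θ + μ_s N = m g sin θ + μ_s (m g cos θ + P sin θ).
Solving, P (cos θ − μ_s sin θ) = m g (sin θ + μ_s cos θ), so P = 575×9.81×(sin 33° + 0.56 cos 33°)/(cos 33° − 0.56 sin 33°) = 5640×1.014/0.5337 = 10700 N.

P ≈ 10700 N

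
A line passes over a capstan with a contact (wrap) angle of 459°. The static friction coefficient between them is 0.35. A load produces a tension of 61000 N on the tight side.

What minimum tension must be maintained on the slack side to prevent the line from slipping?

Capstan equation at impending slip: T_tight/T_slack = e^{μβ}.
β = 459° = 8.011 rad; e^{μβ} = e^{0.35×8.011} = 16.51.
T_slack = T_tight / e^{μβ} = 61000 / 16.51 = 3700 N.

T_min ≈ 3700 N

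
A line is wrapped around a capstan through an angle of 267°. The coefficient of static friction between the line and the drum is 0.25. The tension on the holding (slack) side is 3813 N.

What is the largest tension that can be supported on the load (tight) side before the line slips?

T_max ≈ 12200 N

At impending slip the capstan equation gives T₂/T₁ = e^{μβ} with β in radians.
β = 267° × π/180 = 4.66 rad.
e^{μβ} = e^{0.25×4.66} = 3.206.
T₂ = T₁ · e^{μβ} = 3813 × 3.206 = 12200 N.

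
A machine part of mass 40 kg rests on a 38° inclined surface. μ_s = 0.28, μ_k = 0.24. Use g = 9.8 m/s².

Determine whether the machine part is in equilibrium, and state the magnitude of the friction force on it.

N = m g cos θ = 309 N.
Down-slope weight component: m g sin θ = 241 N.
μ_s N = 86.5 N.
241 > 86.5 N, so it slides; kinetic friction f = μ_k N = 0.24×309 = 74.1 N.

f ≈ 74.1 N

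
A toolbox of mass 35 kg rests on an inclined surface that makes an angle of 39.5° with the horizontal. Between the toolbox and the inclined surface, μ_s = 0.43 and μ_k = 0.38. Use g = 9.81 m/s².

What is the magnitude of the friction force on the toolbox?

The normal reaction is N = m g cos θ = 264.9 N.
For equilibrium along the incline, friction must balance the weight component: f = m g sin θ = 218.4 N up the slope.
Maximum static friction available: μ_s N = 0.43 × 264.9 = 113.9 N.
|218.4| exceeds 113.9 N, so the toolbox slips down-slope; friction is kinetic, f = μ_k N = 0.38×264.9 = 101 N.

f ≈ 101 N (up the incline)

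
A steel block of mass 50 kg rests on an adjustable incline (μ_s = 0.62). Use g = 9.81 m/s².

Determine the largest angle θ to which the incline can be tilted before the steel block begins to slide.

At the slip threshold, m g sin θ = μ_s · m g cos θ, so tan θ = μ_s.
θ_max = arctan(0.62) = 31.8°.

θ_max ≈ 31.8°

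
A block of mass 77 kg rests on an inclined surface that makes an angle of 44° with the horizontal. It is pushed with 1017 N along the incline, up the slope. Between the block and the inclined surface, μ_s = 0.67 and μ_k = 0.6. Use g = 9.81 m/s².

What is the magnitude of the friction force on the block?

f ≈ 326 N (down the incline)

The normal reaction is N = m g cos θ = 543.4 N.
For equilibrium along the incline the friction force must supply f = m g sin θ − P = 524.7 − 1017 = -492.3 N (positive meaning up-slope).
The static-friction ceiling is μ_s N = 0.67 × 543.4 = 364.1 N.
Since |-492.3| > 364.1 N, static friction cannot hold it; the block slides up the incline and kinetic friction applies: f = μ_k N = 0.6 × 543.4 = 326 N.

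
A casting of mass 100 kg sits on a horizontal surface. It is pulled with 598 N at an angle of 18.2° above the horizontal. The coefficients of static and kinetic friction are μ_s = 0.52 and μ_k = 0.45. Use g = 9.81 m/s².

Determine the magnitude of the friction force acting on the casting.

f ≈ 357 N

The vertical component of P reduces the normal force: N = m g − P sin α = 981 − 186.8 = 794.2 N.
Horizontally, friction must balance P cos α = 568.1 N.
μ_s N = 0.52 × 794.2 = 413 N.
The required friction exceeds μ_s N, so the casting moves and f = μ_k N = 357 N.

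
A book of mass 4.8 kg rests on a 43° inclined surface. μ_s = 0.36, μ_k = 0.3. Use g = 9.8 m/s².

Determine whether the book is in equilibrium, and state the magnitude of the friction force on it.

N = m g cos θ = 34.4 N.
Down-slope weight component: m g sin θ = 32.1 N.
μ_s N = 12.4 N.
32.1 > 12.4 N, so it slides; kinetic friction f = μ_k N = 0.3×34.4 = 10.3 N.

f ≈ 10.3 N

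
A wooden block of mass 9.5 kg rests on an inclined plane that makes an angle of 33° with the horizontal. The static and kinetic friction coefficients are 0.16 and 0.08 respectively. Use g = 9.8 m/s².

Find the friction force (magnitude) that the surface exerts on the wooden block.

f ≈ 6.25 N (up the incline)

The normal reaction is N = m g cos θ = 78.08 N.
For equilibrium along the incline, friction must balance the weight component: f = m g sin θ = 50.71 N up the slope.
Static friction can supply at most μ_s N = 12.49 N.
|50.71| exceeds 12.49 N, so the wooden block slips down-slope; friction is kinetic, f = μ_k N = 0.08×78.08 = 6.25 N.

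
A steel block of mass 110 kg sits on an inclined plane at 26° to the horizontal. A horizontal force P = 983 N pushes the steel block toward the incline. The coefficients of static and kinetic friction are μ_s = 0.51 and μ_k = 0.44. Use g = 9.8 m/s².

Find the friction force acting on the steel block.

Normal direction: N = m g cos θ + P sin θ = 1400 N.
Parallel to the incline: P cos θ − m g sin θ = 883.5 − 472.6 = 411 N; the friction needed to balance this is 411 N acting down the slope.
The limit of static friction is μ_s N = 713.9 N.
|f_req| = 411 ≤ 713.9 N → the steel block is in equilibrium; friction equals the required value.

f ≈ 411 N (down the incline)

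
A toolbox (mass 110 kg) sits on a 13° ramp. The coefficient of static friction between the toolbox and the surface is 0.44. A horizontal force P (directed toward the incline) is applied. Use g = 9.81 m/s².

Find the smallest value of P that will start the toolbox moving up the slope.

At impending motion up the slope, friction acts down-slope at its limit: f = μ_s N.
Perpendicular to the incline: N = m g cos θ + P sin θ.
Along the incline: P cos θ = m g sin θ + μ_s N = m g sin θ + μ_s (m g cos θ + P sin θ).
Solving, P (cos θ − μ_s sin θ) = m g (sin θ + μ_s cos θ), so P = 110×9.81×(sin 13° + 0.44 cos 13°)/(cos 13° − 0.44 sin 13°) = 1080×0.6537/0.8754 = 806 N.

P ≈ 806 N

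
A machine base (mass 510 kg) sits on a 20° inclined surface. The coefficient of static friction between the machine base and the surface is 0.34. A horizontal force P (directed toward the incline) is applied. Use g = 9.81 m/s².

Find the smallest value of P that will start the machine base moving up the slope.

P ≈ 4020 N

At impending motion up the slope, friction acts down-slope at its limit: f = μ_s N.
Perpendicular to the incline: N = m g cos θ + P sin θ.
Along the incline: P cos θ = m g sin θ + μ_s N = m g sin θ + μ_s (m g cos θ + P sin θ).
Solving, P (cos θ − μ_s sin θ) = m g (sin θ + μ_s cos θ), so P = 510×9.81×(sin 20° + 0.34 cos 20°)/(cos 20° − 0.34 sin 20°) = 5000×0.6615/0.8234 = 4020 N.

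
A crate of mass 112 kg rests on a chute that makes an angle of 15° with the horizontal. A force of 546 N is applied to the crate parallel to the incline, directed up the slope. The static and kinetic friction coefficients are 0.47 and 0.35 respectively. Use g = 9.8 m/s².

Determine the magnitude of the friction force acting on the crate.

The normal reaction is N = m g cos θ = 1060 N.
The friction needed for equilibrium is m g sin θ − P = 284.1 − 546 = -261.9 N, measured positive up-slope.
The static-friction ceiling is μ_s N = 0.47 × 1060 = 498.3 N.
Since |-261.9| ≤ 498.3 N, static friction is sufficient; f equals the required value, not μ_s N.

f ≈ 262 N (down the incline)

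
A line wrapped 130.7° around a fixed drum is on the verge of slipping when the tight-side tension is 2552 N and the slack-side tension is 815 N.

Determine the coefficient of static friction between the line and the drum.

μ ≈ 0.5

T₂/T₁ = e^{μβ} → μ = ln(T₂/T₁)/β.
β = 130.7° = 2.281 rad.
μ = ln(2552/815)/2.281 = ln(3.131)/2.281 = 0.5.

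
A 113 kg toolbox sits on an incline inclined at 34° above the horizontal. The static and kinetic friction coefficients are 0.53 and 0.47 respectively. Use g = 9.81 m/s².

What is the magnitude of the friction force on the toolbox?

Perpendicular to the surface, N = m g cos θ = 113·9.81·cos 34° = 919 N.
Along the slope the weight component is m g sin θ = 619.9 N; friction must supply exactly this, acting up-slope.
The static-friction ceiling is μ_s N = 0.53 × 919 = 487.1 N.
|619.9| exceeds 487.1 N, so the toolbox slips down-slope; friction is kinetic, f = μ_k N = 0.47×919 = 432 N.

f ≈ 432 N (up the incline)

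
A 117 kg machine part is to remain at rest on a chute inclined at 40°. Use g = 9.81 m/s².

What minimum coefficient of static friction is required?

At the slip threshold m g sin θ = μ_s m g cos θ, so μ_s,min = tan θ.
μ_s,min = tan 40° = 0.839.

μ_s,min ≈ 0.839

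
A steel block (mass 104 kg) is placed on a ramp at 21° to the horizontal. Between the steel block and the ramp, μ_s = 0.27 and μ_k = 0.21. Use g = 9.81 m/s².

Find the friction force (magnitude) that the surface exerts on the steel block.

f ≈ 200 N (up the incline)

The normal reaction is N = m g cos θ = 952.5 N.
Along the slope the weight component is m g sin θ = 365.6 N; friction must supply exactly this, acting up-slope.
Maximum static friction available: μ_s N = 0.27 × 952.5 = 257.2 N.
Since |365.6| > 257.2 N, static friction cannot hold it; the steel block slides down the incline and kinetic friction applies: f = μ_k N = 0.21 × 952.5 = 200 N.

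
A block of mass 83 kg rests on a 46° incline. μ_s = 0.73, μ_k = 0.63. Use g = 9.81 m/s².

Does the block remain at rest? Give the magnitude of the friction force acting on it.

f ≈ 356 N

N = m g cos θ = 566 N.
Down-slope weight component: m g sin θ = 586 N.
μ_s N = 413 N.
586 > 413 N, so it slides; kinetic friction f = μ_k N = 0.63×566 = 356 N.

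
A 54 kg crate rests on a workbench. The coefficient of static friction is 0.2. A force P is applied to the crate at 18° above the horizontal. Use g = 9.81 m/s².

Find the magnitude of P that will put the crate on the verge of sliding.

P ≈ 105 N

N = m g − P sin α (the pull lifts the crate).
At impending slip, P cos α = μ_s N = μ_s (m g − P sin α).
Solving: P (cos α + μ_s sin α) = μ_s m g → P = 0.2×530/(cos 18° + 0.2 sin 18°) = 106/1.013 = 105 N.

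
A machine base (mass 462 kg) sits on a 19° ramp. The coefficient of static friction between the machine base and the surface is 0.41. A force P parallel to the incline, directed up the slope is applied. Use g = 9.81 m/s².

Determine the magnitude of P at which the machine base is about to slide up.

P ≈ 3230 N

At impending motion up the slope, friction acts down-slope at its limit: f = μ_s N.
P is parallel to the surface, so N = m g cos θ = 4290 N.
Along the incline: P = m g sin θ + μ_s N = 1480 + 0.41×4290 = 3230 N.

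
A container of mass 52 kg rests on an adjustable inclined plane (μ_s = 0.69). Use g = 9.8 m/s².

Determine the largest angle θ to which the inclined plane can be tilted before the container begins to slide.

At the slip threshold, m g sin θ = μ_s · m g cos θ, so tan θ = μ_s.
θ_max = arctan(0.69) = 34.6°.

θ_max ≈ 34.6°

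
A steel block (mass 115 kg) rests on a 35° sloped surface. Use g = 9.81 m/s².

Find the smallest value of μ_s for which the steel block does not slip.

μ_s,min ≈ 0.7

At the slip threshold m g sin θ = μ_s m g cos θ, so μ_s,min = tan θ.
μ_s,min = tan 35° = 0.7.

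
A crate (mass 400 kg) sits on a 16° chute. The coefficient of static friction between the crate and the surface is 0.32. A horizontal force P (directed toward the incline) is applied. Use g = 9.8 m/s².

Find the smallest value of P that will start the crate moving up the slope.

P ≈ 2620 N

At impending motion up the slope, friction acts down-slope at its limit: f = μ_s N.
Perpendicular to the incline: N = m g cos θ + P sin θ.
Along the incline: P cos θ = m g sin θ + μ_s N = m g sin θ + μ_s (m g cos θ + P sin θ).
Solving, P (cos θ − μ_s sin θ) = m g (sin θ + μ_s cos θ), so P = 400×9.8×(sin 16° + 0.32 cos 16°)/(cos 16° − 0.32 sin 16°) = 3920×0.5832/0.8731 = 2620 N.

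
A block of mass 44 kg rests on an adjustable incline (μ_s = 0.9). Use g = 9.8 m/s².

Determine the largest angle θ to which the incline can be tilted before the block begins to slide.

θ_max ≈ 42°

At the slip threshold, m g sin θ = μ_s · m g cos θ, so tan θ = μ_s.
θ_max = arctan(0.9) = 42°.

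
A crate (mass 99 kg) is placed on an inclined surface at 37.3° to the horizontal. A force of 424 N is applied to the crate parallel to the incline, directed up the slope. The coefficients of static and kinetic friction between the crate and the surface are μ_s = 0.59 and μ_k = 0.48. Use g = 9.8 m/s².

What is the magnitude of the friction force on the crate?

The normal reaction is N = m g cos θ = 771.8 N.
For equilibrium along the incline the friction force must supply f = m g sin θ − P = 587.9 − 424 = 163.9 N (positive meaning up-slope).
Maximum static friction available: μ_s N = 0.59 × 771.8 = 455.3 N.
Since |163.9| ≤ 455.3 N, no slip — friction simply equals what equilibrium demands.

f ≈ 164 N (up the incline)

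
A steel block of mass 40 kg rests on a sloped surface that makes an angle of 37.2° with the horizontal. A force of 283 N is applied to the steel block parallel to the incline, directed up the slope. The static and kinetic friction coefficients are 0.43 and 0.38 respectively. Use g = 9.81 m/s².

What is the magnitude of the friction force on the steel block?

f ≈ 45.8 N (down the incline)

Perpendicular to the surface, N = m g cos θ = 40·9.81·cos 37.2° = 312.6 N.
For equilibrium along the incline the friction force must supply f = m g sin θ − P = 237.2 − 283 = -45.76 N (positive meaning up-slope).
Static friction can supply at most μ_s N = 134.4 N.
Since |-45.76| ≤ 134.4 N, the steel block remains in static equilibrium and friction takes exactly the required value.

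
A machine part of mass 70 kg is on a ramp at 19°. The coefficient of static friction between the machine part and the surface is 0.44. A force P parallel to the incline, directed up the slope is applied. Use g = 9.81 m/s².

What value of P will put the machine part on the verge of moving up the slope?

At impending motion up the slope, friction acts down-slope at its limit: f = μ_s N.
P is parallel to the surface, so N = m g cos θ = 649 N.
Along the incline: P = m g sin θ + μ_s N = 224 + 0.44×649 = 509 N.

P ≈ 509 N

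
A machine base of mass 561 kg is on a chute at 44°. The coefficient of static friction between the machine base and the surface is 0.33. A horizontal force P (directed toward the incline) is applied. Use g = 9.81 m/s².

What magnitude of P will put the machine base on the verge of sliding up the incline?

P ≈ 10500 N

At impending motion up the slope, friction acts down-slope at its limit: f = μ_s N.
Perpendicular to the incline: N = m g cos θ + P sin θ.
Along the incline: P cos θ = m g sin θ + μ_s N = m g sin θ + μ_s (m g cos θ + P sin θ).
Solving, P (cos θ − μ_s sin θ) = m g (sin θ + μ_s cos θ), so P = 561×9.81×(sin 44° + 0.33 cos 44°)/(cos 44° − 0.33 sin 44°) = 5500×0.932/0.4901 = 10500 N.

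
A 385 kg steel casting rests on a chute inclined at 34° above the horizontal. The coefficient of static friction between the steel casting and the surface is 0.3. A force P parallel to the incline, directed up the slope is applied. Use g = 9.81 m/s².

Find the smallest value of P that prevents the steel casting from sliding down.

P_min ≈ 1170 N

The steel casting tends to slide down (tan θ > μ_s), so at the point of impending slip friction acts up-slope at its limit: f = μ_s N.
P is parallel to the surface, so N = m g cos θ = 3130 N.
Along the incline: P + μ_s N = m g sin θ, so P = 2110 − 0.3×3130 = 1170 N.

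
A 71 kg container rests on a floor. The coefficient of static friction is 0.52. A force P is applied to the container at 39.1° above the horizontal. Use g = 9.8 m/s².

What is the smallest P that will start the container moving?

N = m g − P sin α (the pull lifts the container).
At impending slip, P cos α = μ_s N = μ_s (m g − P sin α).
Solving: P (cos α + μ_s sin α) = μ_s m g → P = 0.52×696/(cos 39.1° + 0.52 sin 39.1°) = 362/1.104 = 328 N.

P ≈ 328 N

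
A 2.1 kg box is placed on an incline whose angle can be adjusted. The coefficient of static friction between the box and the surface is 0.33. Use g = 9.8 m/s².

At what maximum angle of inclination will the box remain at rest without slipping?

At the slip threshold, m g sin θ = μ_s · m g cos θ, so tan θ = μ_s.
θ_max = arctan(0.33) = 18.3°.

θ_max ≈ 18.3°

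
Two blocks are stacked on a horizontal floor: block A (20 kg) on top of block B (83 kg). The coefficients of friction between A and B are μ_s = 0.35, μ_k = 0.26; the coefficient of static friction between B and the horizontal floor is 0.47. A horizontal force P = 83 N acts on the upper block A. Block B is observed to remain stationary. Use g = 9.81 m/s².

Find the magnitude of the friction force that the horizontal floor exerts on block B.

Between the blocks, N₁ = m_A g = 196.2 N.
Maximum static friction on A from B: μ_s N₁ = 0.35×196.2 = 68.67 N.
P = 83 N exceeds that limit, so A slips over B and the interface friction becomes kinetic: f₁ = μ_k N₁ = 0.26×196.2 = 51 N.
By Newton's third law B feels 51 N forward from A. With B stationary, the floor's static friction on B balances it: f₂ = 51 N (well within μ_s(m_A+m_B)g = 474.9 N).

f ≈ 51 N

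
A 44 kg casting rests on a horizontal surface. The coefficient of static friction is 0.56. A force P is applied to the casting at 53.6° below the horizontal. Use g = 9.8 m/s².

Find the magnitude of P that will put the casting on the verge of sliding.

N = m g + P sin α (the push presses the casting into the horizontal surface).
At impending slip, P cos α = μ_s N = μ_s (m g + P sin α).
Solving: P (cos α − μ_s sin α) = μ_s m g → P = 0.56×431/(cos 53.6° − 0.56 sin 53.6°) = 241/0.1427 = 1690 N.

P ≈ 1690 N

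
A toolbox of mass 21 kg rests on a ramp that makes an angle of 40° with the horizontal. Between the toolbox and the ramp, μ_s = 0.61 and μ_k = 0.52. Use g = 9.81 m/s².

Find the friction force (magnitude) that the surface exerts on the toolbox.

f ≈ 82.1 N (up the incline)

Perpendicular to the surface, N = m g cos θ = 21·9.81·cos 40° = 157.8 N.
For equilibrium along the incline, friction must balance the weight component: f = m g sin θ = 132.4 N up the slope.
The static-friction ceiling is μ_s N = 0.61 × 157.8 = 96.27 N.
Since |132.4| > 96.27 N, static friction cannot hold it; the toolbox slides down the incline and kinetic friction applies: f = μ_k N = 0.52 × 157.8 = 82.1 N.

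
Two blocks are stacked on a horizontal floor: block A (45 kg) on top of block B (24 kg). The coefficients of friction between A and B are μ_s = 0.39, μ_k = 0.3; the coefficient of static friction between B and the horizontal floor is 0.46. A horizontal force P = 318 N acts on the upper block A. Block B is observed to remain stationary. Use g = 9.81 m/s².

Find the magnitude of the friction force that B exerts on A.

Normal force at the A–B interface: N₁ = m_A g = 441.5 N.
So the A–B interface can sustain at most μ_s N₁ = 172.2 N of static friction.
P = 318 N exceeds that limit, so A slips over B and the interface friction becomes kinetic: f₁ = μ_k N₁ = 0.3×441.5 = 132 N.
By Newton's third law B feels 132 N forward from A. With B stationary, the floor's static friction on B balances it: f₂ = 132 N (well within μ_s(m_A+m_B)g = 311.4 N).

f ≈ 132 N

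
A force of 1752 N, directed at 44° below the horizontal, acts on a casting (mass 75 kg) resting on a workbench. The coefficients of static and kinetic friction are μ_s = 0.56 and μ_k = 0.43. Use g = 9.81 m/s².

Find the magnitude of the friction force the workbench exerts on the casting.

f ≈ 840 N

The vertical component of P adds to the normal force: N = m g + P sin α = 735.8 + 1217 = 1953 N.
Horizontally, friction must balance P cos α = 1260 N.
The static-friction limit is μ_s N = 1094 N.
1260 > 1094 N → the casting slides; f = μ_k N = 0.43×1953 = 840 N.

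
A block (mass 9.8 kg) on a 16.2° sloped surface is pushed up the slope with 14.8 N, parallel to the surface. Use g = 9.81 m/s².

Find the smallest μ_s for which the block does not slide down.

N = m g cos θ = 92.32 N.
Friction must make up the shortfall along the incline: f = m g sin θ − P = 26.82 − 14.8 = 12.02 N.
At the threshold f = μ_s N, so μ_s,min = 12.02/92.32 = 0.13.

μ_s,min ≈ 0.13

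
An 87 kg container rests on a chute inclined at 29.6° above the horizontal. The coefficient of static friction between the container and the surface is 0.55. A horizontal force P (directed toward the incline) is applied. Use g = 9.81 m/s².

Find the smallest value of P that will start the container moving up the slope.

P ≈ 1390 N

At impending motion up the slope, friction acts down-slope at its limit: f = μ_s N.
Perpendicular to the incline: N = m g cos θ + P sin θ.
Along the incline: P cos θ = m g sin θ + μ_s N = m g sin θ + μ_s (m g cos θ + P sin θ).
Solving, P (cos θ − μ_s sin θ) = m g (sin θ + μ_s cos θ), so P = 87×9.81×(sin 29.6° + 0.55 cos 29.6°)/(cos 29.6° − 0.55 sin 29.6°) = 853×0.9722/0.5978 = 1390 N.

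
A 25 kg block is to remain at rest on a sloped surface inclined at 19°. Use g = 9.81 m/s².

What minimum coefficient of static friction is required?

μ_s,min ≈ 0.344

At the slip threshold m g sin θ = μ_s m g cos θ, so μ_s,min = tan θ.
μ_s,min = tan 19° = 0.344.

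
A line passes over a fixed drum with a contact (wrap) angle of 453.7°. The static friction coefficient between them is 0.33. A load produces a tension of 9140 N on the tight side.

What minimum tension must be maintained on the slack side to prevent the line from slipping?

Capstan equation at impending slip: T_tight/T_slack = e^{μβ}.
β = 453.7° = 7.919 rad; e^{μβ} = e^{0.33×7.919} = 13.64.
T_slack = T_tight / e^{μβ} = 9140 / 13.64 = 670 N.

T_min ≈ 670 N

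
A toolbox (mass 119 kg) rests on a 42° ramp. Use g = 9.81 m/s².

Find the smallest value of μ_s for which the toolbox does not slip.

At the slip threshold m g sin θ = μ_s m g cos θ, so μ_s,min = tan θ.
μ_s,min = tan 42° = 0.9.

μ_s,min ≈ 0.9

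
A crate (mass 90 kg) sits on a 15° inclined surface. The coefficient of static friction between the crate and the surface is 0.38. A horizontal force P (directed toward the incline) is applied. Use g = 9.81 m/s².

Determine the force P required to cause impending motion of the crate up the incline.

At impending motion up the slope, friction acts down-slope at its limit: f = μ_s N.
Perpendicular to the incline: N = m g cos θ + P sin θ.
Along the incline: P cos θ = m g sin θ + μ_s N = m g sin θ + μ_s (m g cos θ + P sin θ).
Solving, P (cos θ − μ_s sin θ) = m g (sin θ + μ_s cos θ), so P = 90×9.81×(sin 15° + 0.38 cos 15°)/(cos 15° − 0.38 sin 15°) = 883×0.6259/0.8676 = 637 N.

P ≈ 637 N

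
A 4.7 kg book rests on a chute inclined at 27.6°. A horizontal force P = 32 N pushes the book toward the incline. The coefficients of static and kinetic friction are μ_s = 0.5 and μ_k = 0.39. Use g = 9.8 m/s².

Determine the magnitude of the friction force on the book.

f ≈ 7.02 N (down the incline)

The horizontal push has a component P sin θ into the surface, so N = m g cos θ + P sin θ = 40.82 + 14.83 = 55.64 N.
Along the incline, the net driving force (taking up-slope positive) is P cos θ − m g sin θ = 28.36 − 21.34 = 7.019 N, so equilibrium requires friction f = -7.019 N (down-slope).
Maximum static friction: μ_s N = 0.5 × 55.64 = 27.82 N.
Since 7.019 N is within the 27.82 N limit, the book stays put and friction is exactly 7.02 N.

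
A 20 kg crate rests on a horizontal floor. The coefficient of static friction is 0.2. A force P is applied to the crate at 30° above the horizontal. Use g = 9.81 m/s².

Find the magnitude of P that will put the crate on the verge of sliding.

P ≈ 40.6 N

N = m g − P sin α (the pull lifts the crate).
At impending slip, P cos α = μ_s N = μ_s (m g − P sin α).
Solving: P (cos α + μ_s sin α) = μ_s m g → P = 0.2×196/(cos 30° + 0.2 sin 30°) = 39.2/0.966 = 40.6 N.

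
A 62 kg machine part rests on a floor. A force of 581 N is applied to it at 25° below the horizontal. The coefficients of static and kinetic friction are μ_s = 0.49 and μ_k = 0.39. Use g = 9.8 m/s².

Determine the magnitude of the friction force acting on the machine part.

Vertical equilibrium gives N = m g + P sin α = 853.1 N.
Horizontally, friction must balance P cos α = 526.6 N.
μ_s N = 0.49 × 853.1 = 418 N.
The required friction exceeds μ_s N, so the machine part moves and f = μ_k N = 333 N.

f ≈ 333 N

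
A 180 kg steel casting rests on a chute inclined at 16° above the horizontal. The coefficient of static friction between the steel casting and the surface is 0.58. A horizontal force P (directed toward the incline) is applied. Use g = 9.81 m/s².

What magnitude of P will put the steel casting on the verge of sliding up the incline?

At impending motion up the slope, friction acts down-slope at its limit: f = μ_s N.
Perpendicular to the incline: N = m g cos θ + P sin θ.
Along the incline: P cos θ = m g sin θ + μ_s N = m g sin θ + μ_s (m g cos θ + P sin θ).
Solving, P (cos θ − μ_s sin θ) = m g (sin θ + μ_s cos θ), so P = 180×9.81×(sin 16° + 0.58 cos 16°)/(cos 16° − 0.58 sin 16°) = 1770×0.8332/0.8014 = 1840 N.

P ≈ 1840 N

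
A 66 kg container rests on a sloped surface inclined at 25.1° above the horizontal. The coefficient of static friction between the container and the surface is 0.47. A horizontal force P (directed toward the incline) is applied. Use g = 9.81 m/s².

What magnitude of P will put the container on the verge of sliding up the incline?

At impending motion up the slope, friction acts down-slope at its limit: f = μ_s N.
Perpendicular to the incline: N = m g cos θ + P sin θ.
Along the incline: P cos θ = m g sin θ + μ_s N = m g sin θ + μ_s (m g cos θ + P sin θ).
Solving, P (cos θ − μ_s sin θ) = m g (sin θ + μ_s cos θ), so P = 66×9.81×(sin 25.1° + 0.47 cos 25.1°)/(cos 25.1° − 0.47 sin 25.1°) = 647×0.8498/0.7062 = 779 N.

P ≈ 779 N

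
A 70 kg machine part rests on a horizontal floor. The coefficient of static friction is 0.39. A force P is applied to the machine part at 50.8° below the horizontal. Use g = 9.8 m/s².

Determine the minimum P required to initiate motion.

P ≈ 811 N

N = m g + P sin α (the push presses the machine part into the horizontal floor).
At impending slip, P cos α = μ_s N = μ_s (m g + P sin α).
Solving: P (cos α − μ_s sin α) = μ_s m g → P = 0.39×686/(cos 50.8° − 0.39 sin 50.8°) = 268/0.3298 = 811 N.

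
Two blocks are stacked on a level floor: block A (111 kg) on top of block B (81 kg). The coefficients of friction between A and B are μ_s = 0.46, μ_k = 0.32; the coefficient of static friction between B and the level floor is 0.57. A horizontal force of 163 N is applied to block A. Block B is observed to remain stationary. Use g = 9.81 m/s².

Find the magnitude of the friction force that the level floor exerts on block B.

Between the blocks, N₁ = m_A g = 1089 N.
So the A–B interface can sustain at most μ_s N₁ = 500.9 N of static friction.
Since P = 163 N ≤ 500.9 N, A does not slip on B; friction on A equals P = 163 N.
B experiences an equal 163 N forward from A (third law). B is in equilibrium, so the floor supplies f₂ = 163 N of static friction (limit μ_s(m_A+m_B)g = 1074 N, not exceeded).

f ≈ 163 N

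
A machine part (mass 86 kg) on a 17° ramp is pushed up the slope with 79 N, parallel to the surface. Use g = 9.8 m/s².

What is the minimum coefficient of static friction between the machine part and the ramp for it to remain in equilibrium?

μ_s,min ≈ 0.208

N = m g cos θ = 806 N.
Friction must make up the shortfall along the incline: f = m g sin θ − P = 246.4 − 79 = 167.4 N.
At the threshold f = μ_s N, so μ_s,min = 167.4/806 = 0.208.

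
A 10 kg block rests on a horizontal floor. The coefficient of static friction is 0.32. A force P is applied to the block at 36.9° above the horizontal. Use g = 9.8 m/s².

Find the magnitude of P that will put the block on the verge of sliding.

N = m g − P sin α (the pull lifts the block).
At impending slip, P cos α = μ_s N = μ_s (m g − P sin α).
Solving: P (cos α + μ_s sin α) = μ_s m g → P = 0.32×98/(cos 36.9° + 0.32 sin 36.9°) = 31.4/0.9918 = 31.6 N.

P ≈ 31.6 N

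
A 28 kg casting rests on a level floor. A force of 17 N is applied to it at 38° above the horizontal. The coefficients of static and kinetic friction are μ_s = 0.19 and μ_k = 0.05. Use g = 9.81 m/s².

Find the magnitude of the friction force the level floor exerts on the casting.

The vertical component of P reduces the normal force: N = m g − P sin α = 274.7 − 10.47 = 264.2 N.
The horizontal driving force is P cos α = 13.4 N, so equilibrium needs friction f = 13.4 N.
The static-friction limit is μ_s N = 50.2 N.
Since 13.4 N does not exceed the limit, the casting stays at rest and f = 13.4 N.

f ≈ 13.4 N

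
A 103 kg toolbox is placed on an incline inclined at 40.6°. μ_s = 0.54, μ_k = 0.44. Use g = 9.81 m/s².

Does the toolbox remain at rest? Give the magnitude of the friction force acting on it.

f ≈ 338 N

N = m g cos θ = 767 N.
Down-slope weight component: m g sin θ = 658 N.
μ_s N = 414 N.
658 > 414 N, so it slides; kinetic friction f = μ_k N = 0.44×767 = 338 N.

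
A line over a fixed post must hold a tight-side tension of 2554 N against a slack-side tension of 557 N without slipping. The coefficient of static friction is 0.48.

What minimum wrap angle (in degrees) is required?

T₂/T₁ = e^{μβ} → β = ln(T₂/T₁)/μ.
β = ln(2554/557)/0.48 = 1.523/0.48 = 3.173 rad.
In degrees: β = 3.173 × 180/π = 182°.

β_min ≈ 182°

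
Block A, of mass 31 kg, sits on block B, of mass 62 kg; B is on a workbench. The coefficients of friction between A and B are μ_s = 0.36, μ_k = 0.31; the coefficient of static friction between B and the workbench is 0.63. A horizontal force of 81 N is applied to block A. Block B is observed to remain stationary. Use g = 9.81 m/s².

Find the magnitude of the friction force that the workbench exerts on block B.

Between the blocks, N₁ = m_A g = 304.1 N.
Maximum static friction on A from B: μ_s N₁ = 0.36×304.1 = 109.5 N.
Since P = 81 N ≤ 109.5 N, A does not slip on B; friction on A equals P = 81 N.
B experiences an equal 81 N forward from A (third law). B is in equilibrium, so the floor supplies f₂ = 81 N of static friction (limit μ_s(m_A+m_B)g = 574.8 N, not exceeded).

f ≈ 81 N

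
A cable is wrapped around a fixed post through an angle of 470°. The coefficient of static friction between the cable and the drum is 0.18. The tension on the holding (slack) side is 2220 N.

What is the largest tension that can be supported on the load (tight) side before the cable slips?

T_max ≈ 9720 N

At impending slip the capstan equation gives T₂/T₁ = e^{μβ} with β in radians.
β = 470° × π/180 = 8.203 rad.
e^{μβ} = e^{0.18×8.203} = 4.378.
T₂ = T₁ · e^{μβ} = 2220 × 4.378 = 9720 N.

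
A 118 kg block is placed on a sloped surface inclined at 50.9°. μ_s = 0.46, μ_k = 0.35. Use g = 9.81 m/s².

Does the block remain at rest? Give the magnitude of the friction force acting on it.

N = m g cos θ = 730 N.
Down-slope weight component: m g sin θ = 898 N.
μ_s N = 336 N.
898 > 336 N, so it slides; kinetic friction f = μ_k N = 0.35×730 = 256 N.

f ≈ 256 N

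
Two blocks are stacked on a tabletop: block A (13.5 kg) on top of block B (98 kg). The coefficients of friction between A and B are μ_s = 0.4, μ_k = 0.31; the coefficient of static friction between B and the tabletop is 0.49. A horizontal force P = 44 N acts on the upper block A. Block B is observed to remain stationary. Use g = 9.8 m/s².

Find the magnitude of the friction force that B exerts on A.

Between the blocks, N₁ = m_A g = 132.3 N.
Maximum static friction on A from B: μ_s N₁ = 0.4×132.3 = 52.92 N.
Since P = 44 N ≤ 52.92 N, A does not slip on B; friction on A equals P = 44 N.
By Newton's third law B feels 44 N forward from A. With B stationary, the floor's static friction on B balances it: f₂ = 44 N (well within μ_s(m_A+m_B)g = 535.4 N).

f ≈ 44 N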